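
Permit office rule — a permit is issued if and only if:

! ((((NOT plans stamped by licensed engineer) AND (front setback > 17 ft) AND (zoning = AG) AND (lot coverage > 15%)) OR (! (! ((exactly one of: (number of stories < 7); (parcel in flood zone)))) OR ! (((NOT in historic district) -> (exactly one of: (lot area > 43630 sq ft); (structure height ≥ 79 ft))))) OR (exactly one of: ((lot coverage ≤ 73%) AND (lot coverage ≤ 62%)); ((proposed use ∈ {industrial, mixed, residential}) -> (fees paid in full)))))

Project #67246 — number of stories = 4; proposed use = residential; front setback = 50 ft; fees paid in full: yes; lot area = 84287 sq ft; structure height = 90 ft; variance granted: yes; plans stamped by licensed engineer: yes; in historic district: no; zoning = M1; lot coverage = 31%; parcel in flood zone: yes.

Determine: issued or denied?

Atomic conditions:
  NOT plans stamped by licensed engineer: yes → false
  front setback > 17 ft: 50 > 17 is true
  zoning = AG: M1 == AG is false
  lot coverage > 15%: 31 > 15 is true
  number of stories < 7: 4 < 7 is true
  parcel in flood zone: yes → true
  NOT in historic district: no → true
  lot area > 43630 sq ft: 84287 > 43630 is true
  structure height ≥ 79 ft: 90 ≥ 79 is true
  lot coverage ≤ 73%: 31 ≤ 73 is true
  lot coverage ≤ 62%: 31 ≤ 62 is true
  proposed use ∈ {industrial, mixed, residential}: residential is in the set → true
  fees paid in full: yes → true
Combine:
[1.1] false AND true AND false AND true = false
[1.2.1.1.1] exactly-one(true, true) = false
[1.2.1.1] NOT false = true
[1.2.1] NOT true = false
[1.2.2.1.2] exactly-one(true, true) = false
[1.2.2.1] true → false = false
[1.2.2] NOT false = true
[1.2] false OR true = true
[1.3.1] true AND true = true
[1.3.2] true → true = true
[1.3] exactly-one(true, true) = false
[1] false OR true OR false = true
[root] NOT true = false
Overall: false → denied

Denied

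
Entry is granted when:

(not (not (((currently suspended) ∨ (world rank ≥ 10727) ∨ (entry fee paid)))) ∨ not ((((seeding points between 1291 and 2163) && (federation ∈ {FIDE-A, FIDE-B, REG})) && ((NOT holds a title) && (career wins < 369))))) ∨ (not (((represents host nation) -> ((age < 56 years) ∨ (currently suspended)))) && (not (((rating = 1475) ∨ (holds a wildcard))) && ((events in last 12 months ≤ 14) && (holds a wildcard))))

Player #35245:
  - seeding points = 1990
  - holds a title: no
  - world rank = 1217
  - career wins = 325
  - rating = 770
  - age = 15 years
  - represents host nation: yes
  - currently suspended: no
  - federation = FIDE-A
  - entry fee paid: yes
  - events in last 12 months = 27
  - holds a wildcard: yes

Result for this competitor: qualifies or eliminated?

Atomic conditions:
  currently suspended: no → false
  world rank ≥ 10727: 1217 ≥ 10727 is false
  entry fee paid: yes → true
  seeding points between 1291 and 2163: 1990 in [1291, 2163] is true
  federation ∈ {FIDE-A, FIDE-B, REG}: FIDE-A is in the set → true
  NOT holds a title: no → true
  career wins < 369: 325 < 369 is true
  represents host nation: yes → true
  age < 56 years: 15 < 56 is true
  rating = 1475: 770 == 1475 is false
  holds a wildcard: yes → true
  events in last 12 months ≤ 14: 27 ≤ 14 is false
Combine:
[1.1.1.1] false OR false OR true = true
[1.1.1] NOT true = false
[1.1] NOT false = true
[1.2.1.1] true AND true = true
[1.2.1.2] true AND true = true
[1.2.1] true AND true = true
[1.2] NOT true = false
[1] true OR false = true
[2.1.1.2] true OR false = true
[2.1.1] true → true = true
[2.1] NOT true = false
[2.2.1.1] false OR true = true
[2.2.1] NOT true = false
[2.2.2] false AND true = false
[2.2] false AND false = false
[2] false AND false = false
[root] true OR false = true
Overall: true → qualifies

Qualifies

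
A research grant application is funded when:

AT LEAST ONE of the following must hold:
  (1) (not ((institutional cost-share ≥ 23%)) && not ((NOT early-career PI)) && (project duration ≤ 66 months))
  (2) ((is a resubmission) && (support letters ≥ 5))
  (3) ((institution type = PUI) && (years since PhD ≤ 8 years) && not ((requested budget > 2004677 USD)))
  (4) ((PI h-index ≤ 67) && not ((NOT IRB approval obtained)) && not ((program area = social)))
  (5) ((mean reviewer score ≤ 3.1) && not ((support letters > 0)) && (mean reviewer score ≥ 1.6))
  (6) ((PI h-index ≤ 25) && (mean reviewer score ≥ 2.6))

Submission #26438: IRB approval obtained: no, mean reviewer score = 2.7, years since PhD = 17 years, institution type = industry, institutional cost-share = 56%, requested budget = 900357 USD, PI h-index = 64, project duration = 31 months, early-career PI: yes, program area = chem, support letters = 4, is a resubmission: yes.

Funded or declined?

Declined

Atomic conditions:
  institutional cost-share ≥ 23%: 56 ≥ 23 is true
  NOT early-career PI: yes → false
  project duration ≤ 66 months: 31 ≤ 66 is true
  is a resubmission: yes → true
  support letters ≥ 5: 4 ≥ 5 is false
  institution type = PUI: industry == PUI is false
  years since PhD ≤ 8 years: 17 ≤ 8 is false
  requested budget > 2004677 USD: 900357 > 2004677 is false
  PI h-index ≤ 67: 64 ≤ 67 is true
  NOT IRB approval obtained: no → true
  program area = social: chem == social is false
  mean reviewer score ≤ 3.1: 2.7 ≤ 3.1 is true
  support letters > 0: 4 > 0 is true
  mean reviewer score ≥ 1.6: 2.7 ≥ 1.6 is true
  PI h-index ≤ 25: 64 ≤ 25 is false
  mean reviewer score ≥ 2.6: 2.7 ≥ 2.6 is true
Combine:
[1.1] NOT true = false
[1.2] NOT false = true
[1] false AND true AND true = false
[2] true AND false = false
[3.3] NOT false = true
[3] false AND false AND true = false
[4.2] NOT true = false
[4.3] NOT false = true
[4] true AND false AND true = false
[5.2] NOT true = false
[5] true AND false AND true = false
[6] false AND true = false
[root] false OR false OR false OR false OR false OR false = false
Overall: false → declined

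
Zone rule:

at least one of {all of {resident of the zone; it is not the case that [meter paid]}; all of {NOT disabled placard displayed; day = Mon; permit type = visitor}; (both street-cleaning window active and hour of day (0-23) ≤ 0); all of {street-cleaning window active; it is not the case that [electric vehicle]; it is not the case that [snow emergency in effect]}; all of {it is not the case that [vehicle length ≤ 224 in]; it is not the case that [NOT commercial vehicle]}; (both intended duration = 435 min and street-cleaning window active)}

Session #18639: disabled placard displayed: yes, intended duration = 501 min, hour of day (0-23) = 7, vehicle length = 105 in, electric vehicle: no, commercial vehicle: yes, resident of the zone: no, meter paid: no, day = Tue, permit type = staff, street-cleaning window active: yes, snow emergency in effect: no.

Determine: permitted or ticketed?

Permitted

Atomic conditions:
  resident of the zone: no → false
  meter paid: no → false
  NOT disabled placard displayed: yes → false
  day = Mon: Tue == Mon is false
  permit type = visitor: staff == visitor is false
  street-cleaning window active: yes → true
  hour of day (0-23) ≤ 0: 7 ≤ 0 is false
  electric vehicle: no → false
  snow emergency in effect: no → false
  vehicle length ≤ 224 in: 105 ≤ 224 is true
  NOT commercial vehicle: yes → false
  intended duration = 435 min: 501 == 435 is false
Combine:
[1.2] NOT false = true
[1] false AND true = false
[2] false AND false AND false = false
[3] true AND false = false
[4.2] NOT false = true
[4.3] NOT false = true
[4] true AND true AND true = true
[5.1] NOT true = false
[5.2] NOT false = true
[5] false AND true = false
[6] false AND true = false
[root] false OR false OR false OR true OR false OR false = true
Overall: true → permitted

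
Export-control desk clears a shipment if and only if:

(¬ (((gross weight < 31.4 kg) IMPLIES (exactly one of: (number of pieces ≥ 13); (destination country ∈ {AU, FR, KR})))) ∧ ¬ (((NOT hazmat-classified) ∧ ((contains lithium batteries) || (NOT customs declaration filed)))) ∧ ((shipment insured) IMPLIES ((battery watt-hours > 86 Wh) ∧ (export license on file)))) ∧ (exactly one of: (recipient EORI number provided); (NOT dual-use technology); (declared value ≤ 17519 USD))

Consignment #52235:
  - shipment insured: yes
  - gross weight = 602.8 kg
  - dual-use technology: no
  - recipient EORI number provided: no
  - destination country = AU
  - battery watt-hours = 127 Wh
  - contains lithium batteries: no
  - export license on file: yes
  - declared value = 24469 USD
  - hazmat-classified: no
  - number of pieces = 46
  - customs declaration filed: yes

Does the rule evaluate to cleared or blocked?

Blocked

Atomic conditions:
  gross weight < 31.4 kg: 602.8 < 31.4 is false
  number of pieces ≥ 13: 46 ≥ 13 is true
  destination country ∈ {AU, FR, KR}: AU is in the set → true
  NOT hazmat-classified: no → true
  contains lithium batteries: no → false
  NOT customs declaration filed: yes → false
  shipment insured: yes → true
  battery watt-hours > 86 Wh: 127 > 86 is true
  export license on file: yes → true
  recipient EORI number provided: no → false
  NOT dual-use technology: no → true
  declared value ≤ 17519 USD: 24469 ≤ 17519 is false
Combine:
[1.1.1.2] exactly-one(true, true) = false
[1.1.1] false → false (antecedent false ⇒ implication holds) = true
[1.1] NOT true = false
[1.2.1.2] false OR false = false
[1.2.1] true AND false = false
[1.2] NOT false = true
[1.3.2] true AND true = true
[1.3] true → true = true
[1] false AND true AND true = false
[2] exactly-one(false, true, false) = true
[root] false AND true = false
Overall: false → blocked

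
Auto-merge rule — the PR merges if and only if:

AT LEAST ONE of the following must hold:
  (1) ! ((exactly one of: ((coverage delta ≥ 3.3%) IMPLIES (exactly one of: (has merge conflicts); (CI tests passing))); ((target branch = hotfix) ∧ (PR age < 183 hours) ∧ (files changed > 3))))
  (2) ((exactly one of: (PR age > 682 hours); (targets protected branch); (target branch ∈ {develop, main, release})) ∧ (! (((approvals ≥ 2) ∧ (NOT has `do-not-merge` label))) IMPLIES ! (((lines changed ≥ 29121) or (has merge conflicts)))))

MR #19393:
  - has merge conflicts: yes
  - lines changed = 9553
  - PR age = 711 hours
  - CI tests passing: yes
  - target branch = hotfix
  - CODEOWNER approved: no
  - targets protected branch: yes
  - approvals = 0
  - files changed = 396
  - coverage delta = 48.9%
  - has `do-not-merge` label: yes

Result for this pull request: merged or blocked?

Merged

Atomic conditions:
  coverage delta ≥ 3.3%: 48.9 ≥ 3.3 is true
  has merge conflicts: yes → true
  CI tests passing: yes → true
  target branch = hotfix: hotfix == hotfix is true
  PR age < 183 hours: 711 < 183 is false
  files changed > 3: 396 > 3 is true
  PR age > 682 hours: 711 > 682 is true
  targets protected branch: yes → true
  target branch ∈ {develop, main, release}: hotfix is not in the set → false
  approvals ≥ 2: 0 ≥ 2 is false
  NOT has `do-not-merge` label: yes → false
  lines changed ≥ 29121: 9553 ≥ 29121 is false
Combine:
[1.1.1.2] exactly-one(true, true) = false
[1.1.1] true → false = false
[1.1.2] true AND false AND true = false
[1.1] exactly-one(false, false) = false
[1] NOT false = true
[2.1] exactly-one(true, true, false) = false
[2.2.1.1] false AND false = false
[2.2.1] NOT false = true
[2.2.2.1] false OR true = true
[2.2.2] NOT true = false
[2.2] true → false = false
[2] false AND false = false
[root] true OR false = true
Overall: true → merged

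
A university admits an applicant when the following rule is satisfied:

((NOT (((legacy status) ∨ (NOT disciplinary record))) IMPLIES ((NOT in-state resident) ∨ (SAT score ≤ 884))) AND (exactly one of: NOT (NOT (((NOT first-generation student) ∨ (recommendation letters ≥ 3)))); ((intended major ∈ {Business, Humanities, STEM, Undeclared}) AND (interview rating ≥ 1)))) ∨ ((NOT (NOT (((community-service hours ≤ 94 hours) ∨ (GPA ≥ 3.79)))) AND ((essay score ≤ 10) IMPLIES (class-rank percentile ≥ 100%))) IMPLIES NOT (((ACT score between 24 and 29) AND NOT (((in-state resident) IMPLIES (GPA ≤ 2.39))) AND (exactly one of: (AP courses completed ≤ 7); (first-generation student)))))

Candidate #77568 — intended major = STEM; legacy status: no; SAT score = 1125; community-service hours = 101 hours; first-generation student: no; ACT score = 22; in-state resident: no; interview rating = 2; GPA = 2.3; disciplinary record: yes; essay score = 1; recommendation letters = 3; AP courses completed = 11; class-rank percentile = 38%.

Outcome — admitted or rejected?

Admitted

Atomic conditions:
  legacy status: no → false
  NOT disciplinary record: yes → false
  NOT in-state resident: no → true
  SAT score ≤ 884: 1125 ≤ 884 is false
  NOT first-generation student: no → true
  recommendation letters ≥ 3: 3 ≥ 3 is true
  intended major ∈ {Business, Humanities, STEM, Undeclared}: STEM is in the set → true
  interview rating ≥ 1: 2 ≥ 1 is true
  community-service hours ≤ 94 hours: 101 ≤ 94 is false
  GPA ≥ 3.79: 2.3 ≥ 3.79 is false
  essay score ≤ 10: 1 ≤ 10 is true
  class-rank percentile ≥ 100%: 38 ≥ 100 is false
  ACT score between 24 and 29: 22 in [24, 29] is false
  in-state resident: no → false
  GPA ≤ 2.39: 2.3 ≤ 2.39 is true
  AP courses completed ≤ 7: 11 ≤ 7 is false
  first-generation student: no → false
Combine:
[1.1.1.1] false OR false = false
[1.1.1] NOT false = true
[1.1.2] true OR false = true
[1.1] true → true = true
[1.2.1.1.1] true OR true = true
[1.2.1.1] NOT true = false
[1.2.1] NOT false = true
[1.2.2] true AND true = true
[1.2] exactly-one(true, true) = false
[1] true AND false = false
[2.1.1.1.1] false OR false = false
[2.1.1.1] NOT false = true
[2.1.1] NOT true = false
[2.1.2] true → false = false
[2.1] false AND false = false
[2.2.1.2.1] false → true (antecedent false ⇒ implication holds) = true
[2.2.1.2] NOT true = false
[2.2.1.3] exactly-one(false, false) = false
[2.2.1] false AND false AND false = false
[2.2] NOT false = true
[2] false → true (antecedent false ⇒ implication holds) = true
[root] false OR true = true
Overall: true → admitted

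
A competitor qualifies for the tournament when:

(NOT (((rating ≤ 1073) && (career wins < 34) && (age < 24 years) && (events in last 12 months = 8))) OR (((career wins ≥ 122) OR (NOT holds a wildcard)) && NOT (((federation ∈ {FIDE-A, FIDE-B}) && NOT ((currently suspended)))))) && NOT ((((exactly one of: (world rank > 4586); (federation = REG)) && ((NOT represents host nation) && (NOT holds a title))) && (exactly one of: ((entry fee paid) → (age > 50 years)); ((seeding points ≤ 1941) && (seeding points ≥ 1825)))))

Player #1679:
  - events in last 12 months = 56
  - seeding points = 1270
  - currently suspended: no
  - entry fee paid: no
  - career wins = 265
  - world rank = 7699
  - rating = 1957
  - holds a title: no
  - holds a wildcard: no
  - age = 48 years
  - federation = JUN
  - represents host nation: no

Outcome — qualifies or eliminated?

Eliminated

Atomic conditions:
  rating ≤ 1073: 1957 ≤ 1073 is false
  career wins < 34: 265 < 34 is false
  age < 24 years: 48 < 24 is false
  events in last 12 months = 8: 56 == 8 is false
  career wins ≥ 122: 265 ≥ 122 is true
  NOT holds a wildcard: no → true
  federation ∈ {FIDE-A, FIDE-B}: JUN is not in the set → false
  currently suspended: no → false
  world rank > 4586: 7699 > 4586 is true
  federation = REG: JUN == REG is false
  NOT represents host nation: no → true
  NOT holds a title: no → true
  entry fee paid: no → false
  age > 50 years: 48 > 50 is false
  seeding points ≤ 1941: 1270 ≤ 1941 is true
  seeding points ≥ 1825: 1270 ≥ 1825 is false
Combine:
[1.1.1] false AND false AND false AND false = false
[1.1] NOT false = true
[1.2.1] true OR true = true
[1.2.2.1.2] NOT false = true
[1.2.2.1] false AND true = false
[1.2.2] NOT false = true
[1.2] true AND true = true
[1] true OR true = true
[2.1.1.1] exactly-one(true, false) = true
[2.1.1.2] true AND true = true
[2.1.1] true AND true = true
[2.1.2.1] false → false (antecedent false ⇒ implication holds) = true
[2.1.2.2] true AND false = false
[2.1.2] exactly-one(true, false) = true
[2.1] true AND true = true
[2] NOT true = false
[root] true AND false = false
Overall: false → eliminated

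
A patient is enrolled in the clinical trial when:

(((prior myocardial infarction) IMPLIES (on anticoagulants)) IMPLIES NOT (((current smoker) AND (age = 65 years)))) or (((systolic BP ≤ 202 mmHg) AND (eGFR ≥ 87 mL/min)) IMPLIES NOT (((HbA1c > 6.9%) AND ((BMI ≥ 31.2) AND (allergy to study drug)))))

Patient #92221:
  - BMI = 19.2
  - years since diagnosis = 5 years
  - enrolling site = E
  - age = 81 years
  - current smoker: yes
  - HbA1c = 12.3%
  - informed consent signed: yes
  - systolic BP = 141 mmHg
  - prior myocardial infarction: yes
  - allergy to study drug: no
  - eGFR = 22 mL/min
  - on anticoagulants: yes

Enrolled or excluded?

Atomic conditions:
  prior myocardial infarction: yes → true
  on anticoagulants: yes → true
  current smoker: yes → true
  age = 65 years: 81 == 65 is false
  systolic BP ≤ 202 mmHg: 141 ≤ 202 is true
  eGFR ≥ 87 mL/min: 22 ≥ 87 is false
  HbA1c > 6.9%: 12.3 > 6.9 is true
  BMI ≥ 31.2: 19.2 ≥ 31.2 is false
  allergy to study drug: no → false
Combine:
[1.1] true → true = true
[1.2.1] true AND false = false
[1.2] NOT false = true
[1] true → true = true
[2.1] true AND false = false
[2.2.1.2] false AND false = false
[2.2.1] true AND false = false
[2.2] NOT false = true
[2] false → true (antecedent false ⇒ implication holds) = true
[root] true OR true = true
Overall: true → enrolled

Enrolled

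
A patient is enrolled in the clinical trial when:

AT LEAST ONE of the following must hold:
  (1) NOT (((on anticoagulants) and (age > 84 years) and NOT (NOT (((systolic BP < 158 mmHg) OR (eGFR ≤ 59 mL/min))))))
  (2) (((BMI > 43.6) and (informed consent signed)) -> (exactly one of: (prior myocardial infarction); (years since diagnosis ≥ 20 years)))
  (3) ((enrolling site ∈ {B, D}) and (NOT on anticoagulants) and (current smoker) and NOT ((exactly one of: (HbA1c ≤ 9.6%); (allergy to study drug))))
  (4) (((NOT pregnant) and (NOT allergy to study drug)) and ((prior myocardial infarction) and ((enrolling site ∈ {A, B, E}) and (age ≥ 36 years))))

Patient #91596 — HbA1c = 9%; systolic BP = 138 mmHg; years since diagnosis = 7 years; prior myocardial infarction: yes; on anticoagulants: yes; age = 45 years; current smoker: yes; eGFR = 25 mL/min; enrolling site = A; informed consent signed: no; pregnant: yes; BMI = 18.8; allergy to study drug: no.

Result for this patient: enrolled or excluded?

Atomic conditions:
  on anticoagulants: yes → true
  age > 84 years: 45 > 84 is false
  systolic BP < 158 mmHg: 138 < 158 is true
  eGFR ≤ 59 mL/min: 25 ≤ 59 is true
  BMI > 43.6: 18.8 > 43.6 is false
  informed consent signed: no → false
  prior myocardial infarction: yes → true
  years since diagnosis ≥ 20 years: 7 ≥ 20 is false
  enrolling site ∈ {B, D}: A is not in the set → false
  NOT on anticoagulants: yes → false
  current smoker: yes → true
  HbA1c ≤ 9.6%: 9 ≤ 9.6 is true
  allergy to study drug: no → false
  NOT pregnant: yes → false
  NOT allergy to study drug: no → true
  enrolling site ∈ {A, B, E}: A is in the set → true
  age ≥ 36 years: 45 ≥ 36 is true
Combine:
[1.1.3.1.1] true OR true = true
[1.1.3.1] NOT true = false
[1.1.3] NOT false = true
[1.1] true AND false AND true = false
[1] NOT false = true
[2.1] false AND false = false
[2.2] exactly-one(true, false) = true
[2] false → true (antecedent false ⇒ implication holds) = true
[3.4.1] exactly-one(true, false) = true
[3.4] NOT true = false
[3] false AND false AND true AND false = false
[4.1] false AND true = false
[4.2.2] true AND true = true
[4.2] true AND true = true
[4] false AND true = false
[root] true OR true OR false OR false = true
Overall: true → enrolled

Enrolled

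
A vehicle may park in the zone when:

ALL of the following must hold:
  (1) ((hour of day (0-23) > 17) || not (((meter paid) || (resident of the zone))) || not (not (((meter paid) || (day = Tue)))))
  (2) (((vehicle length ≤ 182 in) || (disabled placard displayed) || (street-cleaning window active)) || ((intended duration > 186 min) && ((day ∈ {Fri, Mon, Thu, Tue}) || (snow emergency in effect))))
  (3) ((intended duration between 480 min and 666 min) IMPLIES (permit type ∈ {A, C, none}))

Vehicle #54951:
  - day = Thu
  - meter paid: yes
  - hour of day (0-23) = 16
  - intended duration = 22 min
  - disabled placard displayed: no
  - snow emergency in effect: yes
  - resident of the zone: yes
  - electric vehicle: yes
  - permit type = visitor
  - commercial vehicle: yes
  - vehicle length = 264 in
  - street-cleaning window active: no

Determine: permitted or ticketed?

Atomic conditions:
  hour of day (0-23) > 17: 16 > 17 is false
  meter paid: yes → true
  resident of the zone: yes → true
  day = Tue: Thu == Tue is false
  vehicle length ≤ 182 in: 264 ≤ 182 is false
  disabled placard displayed: no → false
  street-cleaning window active: no → false
  intended duration > 186 min: 22 > 186 is false
  day ∈ {Fri, Mon, Thu, Tue}: Thu is in the set → true
  snow emergency in effect: yes → true
  intended duration between 480 min and 666 min: 22 in [480, 666] is false
  permit type ∈ {A, C, none}: visitor is not in the set → false
Combine:
[1.2.1] true OR true = true
[1.2] NOT true = false
[1.3.1.1] true OR false = true
[1.3.1] NOT true = false
[1.3] NOT false = true
[1] false OR false OR true = true
[2.1] false OR false OR false = false
[2.2.2] true OR true = true
[2.2] false AND true = false
[2] false OR false = false
[3] false → false (antecedent false ⇒ implication holds) = true
[root] true AND false AND true = false
Overall: false → ticketed

Ticketed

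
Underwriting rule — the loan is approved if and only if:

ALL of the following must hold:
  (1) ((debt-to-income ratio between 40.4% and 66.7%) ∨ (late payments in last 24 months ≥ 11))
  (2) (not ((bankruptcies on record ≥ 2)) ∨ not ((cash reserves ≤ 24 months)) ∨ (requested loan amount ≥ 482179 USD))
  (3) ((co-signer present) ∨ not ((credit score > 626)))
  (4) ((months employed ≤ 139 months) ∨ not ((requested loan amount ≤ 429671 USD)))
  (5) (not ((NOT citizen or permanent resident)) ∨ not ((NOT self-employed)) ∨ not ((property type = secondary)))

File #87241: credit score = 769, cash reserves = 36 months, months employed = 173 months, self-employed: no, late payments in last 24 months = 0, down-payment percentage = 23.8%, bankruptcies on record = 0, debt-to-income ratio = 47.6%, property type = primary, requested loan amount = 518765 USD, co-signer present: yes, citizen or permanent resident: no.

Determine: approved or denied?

Approved

Atomic conditions:
  debt-to-income ratio between 40.4% and 66.7%: 47.6 in [40.4, 66.7] is true
  late payments in last 24 months ≥ 11: 0 ≥ 11 is false
  bankruptcies on record ≥ 2: 0 ≥ 2 is false
  cash reserves ≤ 24 months: 36 ≤ 24 is false
  requested loan amount ≥ 482179 USD: 518765 ≥ 482179 is true
  co-signer present: yes → true
  credit score > 626: 769 > 626 is true
  months employed ≤ 139 months: 173 ≤ 139 is false
  requested loan amount ≤ 429671 USD: 518765 ≤ 429671 is false
  NOT citizen or permanent resident: no → true
  NOT self-employed: no → true
  property type = secondary: primary == secondary is false
Combine:
[1] true OR false = true
[2.1] NOT false = true
[2.2] NOT false = true
[2] true OR true OR true = true
[3.2] NOT true = false
[3] true OR false = true
[4.2] NOT false = true
[4] false OR true = true
[5.1] NOT true = false
[5.2] NOT true = false
[5.3] NOT false = true
[5] false OR false OR true = true
[root] true AND true AND true AND true AND true = true
Overall: true → approved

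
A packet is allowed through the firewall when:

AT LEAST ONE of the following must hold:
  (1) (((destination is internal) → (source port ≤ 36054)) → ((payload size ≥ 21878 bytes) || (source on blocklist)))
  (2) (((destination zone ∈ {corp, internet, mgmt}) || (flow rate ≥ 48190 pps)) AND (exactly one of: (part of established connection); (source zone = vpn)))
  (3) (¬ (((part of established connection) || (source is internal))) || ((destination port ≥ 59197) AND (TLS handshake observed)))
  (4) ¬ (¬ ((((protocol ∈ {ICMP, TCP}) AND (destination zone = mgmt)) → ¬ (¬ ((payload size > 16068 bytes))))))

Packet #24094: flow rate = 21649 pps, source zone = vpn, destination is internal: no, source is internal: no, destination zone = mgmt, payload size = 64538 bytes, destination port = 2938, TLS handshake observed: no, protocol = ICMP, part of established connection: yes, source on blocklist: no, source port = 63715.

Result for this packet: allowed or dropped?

Atomic conditions:
  destination is internal: no → false
  source port ≤ 36054: 63715 ≤ 36054 is false
  payload size ≥ 21878 bytes: 64538 ≥ 21878 is true
  source on blocklist: no → false
  destination zone ∈ {corp, internet, mgmt}: mgmt is in the set → true
  flow rate ≥ 48190 pps: 21649 ≥ 48190 is false
  part of established connection: yes → true
  source zone = vpn: vpn == vpn is true
  source is internal: no → false
  destination port ≥ 59197: 2938 ≥ 59197 is false
  TLS handshake observed: no → false
  protocol ∈ {ICMP, TCP}: ICMP is in the set → true
  destination zone = mgmt: mgmt == mgmt is true
  payload size > 16068 bytes: 64538 > 16068 is true
Combine:
[1.1] false → false (antecedent false ⇒ implication holds) = true
[1.2] true OR false = true
[1] true → true = true
[2.1] true OR false = true
[2.2] exactly-one(true, true) = false
[2] true AND false = false
[3.1.1] true OR false = true
[3.1] NOT true = false
[3.2] false AND false = false
[3] false OR false = false
[4.1.1.1] true AND true = true
[4.1.1.2.1] NOT true = false
[4.1.1.2] NOT false = true
[4.1.1] true → true = true
[4.1] NOT true = false
[4] NOT false = true
[root] true OR false OR false OR true = true
Overall: true → allowed

Allowed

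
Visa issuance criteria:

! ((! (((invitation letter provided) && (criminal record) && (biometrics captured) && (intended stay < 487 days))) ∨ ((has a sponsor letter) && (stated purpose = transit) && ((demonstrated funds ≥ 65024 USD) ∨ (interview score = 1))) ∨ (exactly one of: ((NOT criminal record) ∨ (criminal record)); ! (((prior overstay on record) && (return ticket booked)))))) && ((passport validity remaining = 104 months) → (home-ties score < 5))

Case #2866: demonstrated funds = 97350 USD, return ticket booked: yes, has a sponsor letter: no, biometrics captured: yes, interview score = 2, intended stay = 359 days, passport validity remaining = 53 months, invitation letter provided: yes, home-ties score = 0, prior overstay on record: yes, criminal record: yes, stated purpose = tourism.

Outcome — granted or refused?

Atomic conditions:
  invitation letter provided: yes → true
  criminal record: yes → true
  biometrics captured: yes → true
  intended stay < 487 days: 359 < 487 is true
  has a sponsor letter: no → false
  stated purpose = transit: tourism == transit is false
  demonstrated funds ≥ 65024 USD: 97350 ≥ 65024 is true
  interview score = 1: 2 == 1 is false
  NOT criminal record: yes → false
  prior overstay on record: yes → true
  return ticket booked: yes → true
  passport validity remaining = 104 months: 53 == 104 is false
  home-ties score < 5: 0 < 5 is true
Combine:
[1.1.1.1] true AND true AND true AND true = true
[1.1.1] NOT true = false
[1.1.2.3] true OR false = true
[1.1.2] false AND false AND true = false
[1.1.3.1] false OR true = true
[1.1.3.2.1] true AND true = true
[1.1.3.2] NOT true = false
[1.1.3] exactly-one(true, false) = true
[1.1] false OR false OR true = true
[1] NOT true = false
[2] false → true (antecedent false ⇒ implication holds) = true
[root] false AND true = false
Overall: false → refused

Refused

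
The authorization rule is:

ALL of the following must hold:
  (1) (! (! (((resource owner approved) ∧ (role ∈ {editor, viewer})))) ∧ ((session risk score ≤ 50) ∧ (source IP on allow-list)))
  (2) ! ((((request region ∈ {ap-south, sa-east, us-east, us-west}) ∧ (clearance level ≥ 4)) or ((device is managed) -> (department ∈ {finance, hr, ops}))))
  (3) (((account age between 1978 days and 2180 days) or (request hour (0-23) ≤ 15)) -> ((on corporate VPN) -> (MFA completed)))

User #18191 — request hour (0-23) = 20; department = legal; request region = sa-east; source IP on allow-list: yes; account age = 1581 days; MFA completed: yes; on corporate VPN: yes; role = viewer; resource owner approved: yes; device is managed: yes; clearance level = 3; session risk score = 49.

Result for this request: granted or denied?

Granted

Atomic conditions:
  resource owner approved: yes → true
  role ∈ {editor, viewer}: viewer is in the set → true
  session risk score ≤ 50: 49 ≤ 50 is true
  source IP on allow-list: yes → true
  request region ∈ {ap-south, sa-east, us-east, us-west}: sa-east is in the set → true
  clearance level ≥ 4: 3 ≥ 4 is false
  device is managed: yes → true
  department ∈ {finance, hr, ops}: legal is not in the set → false
  account age between 1978 days and 2180 days: 1581 in [1978, 2180] is false
  request hour (0-23) ≤ 15: 20 ≤ 15 is false
  on corporate VPN: yes → true
  MFA completed: yes → true
Combine:
[1.1.1.1] true AND true = true
[1.1.1] NOT true = false
[1.1] NOT false = true
[1.2] true AND true = true
[1] true AND true = true
[2.1.1] true AND false = false
[2.1.2] true → false = false
[2.1] false OR false = false
[2] NOT false = true
[3.1] false OR false = false
[3.2] true → true = true
[3] false → true (antecedent false ⇒ implication holds) = true
[root] true AND true AND true = true
Overall: true → granted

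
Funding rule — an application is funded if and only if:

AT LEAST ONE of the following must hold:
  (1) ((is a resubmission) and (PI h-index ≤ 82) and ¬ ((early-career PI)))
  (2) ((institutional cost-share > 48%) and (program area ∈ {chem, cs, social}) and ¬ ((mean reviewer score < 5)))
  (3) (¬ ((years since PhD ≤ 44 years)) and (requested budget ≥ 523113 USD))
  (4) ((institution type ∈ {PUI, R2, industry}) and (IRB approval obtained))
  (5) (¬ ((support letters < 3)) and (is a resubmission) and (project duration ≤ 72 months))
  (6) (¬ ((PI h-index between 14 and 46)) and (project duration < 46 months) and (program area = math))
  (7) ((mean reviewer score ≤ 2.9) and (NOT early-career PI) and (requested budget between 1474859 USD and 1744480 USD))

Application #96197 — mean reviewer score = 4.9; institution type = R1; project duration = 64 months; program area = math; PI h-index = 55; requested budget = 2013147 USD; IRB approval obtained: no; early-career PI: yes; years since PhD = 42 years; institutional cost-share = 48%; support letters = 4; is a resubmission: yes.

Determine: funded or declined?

Funded

Atomic conditions:
  is a resubmission: yes → true
  PI h-index ≤ 82: 55 ≤ 82 is true
  early-career PI: yes → true
  institutional cost-share > 48%: 48 > 48 is false
  program area ∈ {chem, cs, social}: math is not in the set → false
  mean reviewer score < 5: 4.9 < 5 is true
  years since PhD ≤ 44 years: 42 ≤ 44 is true
  requested budget ≥ 523113 USD: 2013147 ≥ 523113 is true
  institution type ∈ {PUI, R2, industry}: R1 is not in the set → false
  IRB approval obtained: no → false
  support letters < 3: 4 < 3 is false
  project duration ≤ 72 months: 64 ≤ 72 is true
  PI h-index between 14 and 46: 55 in [14, 46] is false
  project duration < 46 months: 64 < 46 is false
  program area = math: math == math is true
  mean reviewer score ≤ 2.9: 4.9 ≤ 2.9 is false
  NOT early-career PI: yes → false
  requested budget between 1474859 USD and 1744480 USD: 2013147 in [1474859, 1744480] is false
Combine:
[1.3] NOT true = false
[1] true AND true AND false = false
[2.3] NOT true = false
[2] false AND false AND false = false
[3.1] NOT true = false
[3] false AND true = false
[4] false AND false = false
[5.1] NOT false = true
[5] true AND true AND true = true
[6.1] NOT false = true
[6] true AND false AND true = false
[7] false AND false AND false = false
[root] false OR false OR false OR false OR true OR false OR false = true
Overall: true → funded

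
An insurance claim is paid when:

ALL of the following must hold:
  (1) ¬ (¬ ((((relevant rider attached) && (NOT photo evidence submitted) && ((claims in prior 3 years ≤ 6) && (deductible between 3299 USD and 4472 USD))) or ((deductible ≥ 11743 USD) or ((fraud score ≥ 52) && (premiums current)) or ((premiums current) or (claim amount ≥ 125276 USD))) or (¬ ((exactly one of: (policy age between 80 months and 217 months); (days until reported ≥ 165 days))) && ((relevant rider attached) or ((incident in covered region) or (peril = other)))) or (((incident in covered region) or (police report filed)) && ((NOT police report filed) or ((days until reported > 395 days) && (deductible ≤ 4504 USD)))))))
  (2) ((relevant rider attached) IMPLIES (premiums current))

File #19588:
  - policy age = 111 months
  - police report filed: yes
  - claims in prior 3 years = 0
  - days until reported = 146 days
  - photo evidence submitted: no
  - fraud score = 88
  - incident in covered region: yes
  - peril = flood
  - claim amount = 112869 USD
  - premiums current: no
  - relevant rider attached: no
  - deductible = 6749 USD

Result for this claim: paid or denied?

Denied

Atomic conditions:
  relevant rider attached: no → false
  NOT photo evidence submitted: no → true
  claims in prior 3 years ≤ 6: 0 ≤ 6 is true
  deductible between 3299 USD and 4472 USD: 6749 in [3299, 4472] is false
  deductible ≥ 11743 USD: 6749 ≥ 11743 is false
  fraud score ≥ 52: 88 ≥ 52 is true
  premiums current: no → false
  claim amount ≥ 125276 USD: 112869 ≥ 125276 is false
  policy age between 80 months and 217 months: 111 in [80, 217] is true
  days until reported ≥ 165 days: 146 ≥ 165 is false
  incident in covered region: yes → true
  peril = other: flood == other is false
  police report filed: yes → true
  NOT police report filed: yes → false
  days until reported > 395 days: 146 > 395 is false
  deductible ≤ 4504 USD: 6749 ≤ 4504 is false
Combine:
[1.1.1.1.3] true AND false = false
[1.1.1.1] false AND true AND false = false
[1.1.1.2.2] true AND false = false
[1.1.1.2.3] false OR false = false
[1.1.1.2] false OR false OR false = false
[1.1.1.3.1.1] exactly-one(true, false) = true
[1.1.1.3.1] NOT true = false
[1.1.1.3.2.2] true OR false = true
[1.1.1.3.2] false OR true = true
[1.1.1.3] false AND true = false
[1.1.1.4.1] true OR true = true
[1.1.1.4.2.2] false AND false = false
[1.1.1.4.2] false OR false = false
[1.1.1.4] true AND false = false
[1.1.1] false OR false OR false OR false = false
[1.1] NOT false = true
[1] NOT true = false
[2] false → false (antecedent false ⇒ implication holds) = true
[root] false AND true = false
Overall: false → denied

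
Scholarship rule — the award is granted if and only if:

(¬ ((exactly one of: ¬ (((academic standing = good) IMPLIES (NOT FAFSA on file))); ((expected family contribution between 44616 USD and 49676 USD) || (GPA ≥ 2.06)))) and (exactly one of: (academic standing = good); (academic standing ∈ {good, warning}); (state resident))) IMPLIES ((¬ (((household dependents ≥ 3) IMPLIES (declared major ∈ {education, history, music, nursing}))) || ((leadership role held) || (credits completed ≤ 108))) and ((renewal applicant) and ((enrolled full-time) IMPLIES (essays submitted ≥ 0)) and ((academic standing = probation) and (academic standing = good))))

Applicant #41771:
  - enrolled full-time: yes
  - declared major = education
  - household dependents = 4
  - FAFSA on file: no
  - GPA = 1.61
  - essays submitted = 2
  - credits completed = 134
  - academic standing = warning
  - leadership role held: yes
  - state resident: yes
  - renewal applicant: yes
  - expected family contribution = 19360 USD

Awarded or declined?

Atomic conditions:
  academic standing = good: warning == good is false
  NOT FAFSA on file: no → true
  expected family contribution between 44616 USD and 49676 USD: 19360 in [44616, 49676] is false
  GPA ≥ 2.06: 1.61 ≥ 2.06 is false
  academic standing ∈ {good, warning}: warning is in the set → true
  state resident: yes → true
  household dependents ≥ 3: 4 ≥ 3 is true
  declared major ∈ {education, history, music, nursing}: education is in the set → true
  leadership role held: yes → true
  credits completed ≤ 108: 134 ≤ 108 is false
  renewal applicant: yes → true
  enrolled full-time: yes → true
  essays submitted ≥ 0: 2 ≥ 0 is true
  academic standing = probation: warning == probation is false
Combine:
[1.1.1.1.1] false → true (antecedent false ⇒ implication holds) = true
[1.1.1.1] NOT true = false
[1.1.1.2] false OR false = false
[1.1.1] exactly-one(false, false) = false
[1.1] NOT false = true
[1.2] exactly-one(false, true, true) = false
[1] true AND false = false
[2.1.1.1] true → true = true
[2.1.1] NOT true = false
[2.1.2] true OR false = true
[2.1] false OR true = true
[2.2.2] true → true = true
[2.2.3] false AND false = false
[2.2] true AND true AND false = false
[2] true AND false = false
[root] false → false (antecedent false ⇒ implication holds) = true
Overall: true → awarded

Awarded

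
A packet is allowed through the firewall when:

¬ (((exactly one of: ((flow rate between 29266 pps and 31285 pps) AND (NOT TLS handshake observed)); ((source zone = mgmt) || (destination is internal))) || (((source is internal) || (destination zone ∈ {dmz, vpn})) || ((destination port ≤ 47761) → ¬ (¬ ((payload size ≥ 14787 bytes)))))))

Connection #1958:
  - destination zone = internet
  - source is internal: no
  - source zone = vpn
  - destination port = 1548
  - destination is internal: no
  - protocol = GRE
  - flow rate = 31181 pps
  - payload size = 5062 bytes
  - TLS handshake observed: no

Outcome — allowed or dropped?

Atomic conditions:
  flow rate between 29266 pps and 31285 pps: 31181 in [29266, 31285] is true
  NOT TLS handshake observed: no → true
  source zone = mgmt: vpn == mgmt is false
  destination is internal: no → false
  source is internal: no → false
  destination zone ∈ {dmz, vpn}: internet is not in the set → false
  destination port ≤ 47761: 1548 ≤ 47761 is true
  payload size ≥ 14787 bytes: 5062 ≥ 14787 is false
Combine:
[1.1.1] true AND true = true
[1.1.2] false OR false = false
[1.1] exactly-one(true, false) = true
[1.2.1] false OR false = false
[1.2.2.2.1] NOT false = true
[1.2.2.2] NOT true = false
[1.2.2] true → false = false
[1.2] false OR false = false
[1] true OR false = true
[root] NOT true = false
Overall: false → dropped

Dropped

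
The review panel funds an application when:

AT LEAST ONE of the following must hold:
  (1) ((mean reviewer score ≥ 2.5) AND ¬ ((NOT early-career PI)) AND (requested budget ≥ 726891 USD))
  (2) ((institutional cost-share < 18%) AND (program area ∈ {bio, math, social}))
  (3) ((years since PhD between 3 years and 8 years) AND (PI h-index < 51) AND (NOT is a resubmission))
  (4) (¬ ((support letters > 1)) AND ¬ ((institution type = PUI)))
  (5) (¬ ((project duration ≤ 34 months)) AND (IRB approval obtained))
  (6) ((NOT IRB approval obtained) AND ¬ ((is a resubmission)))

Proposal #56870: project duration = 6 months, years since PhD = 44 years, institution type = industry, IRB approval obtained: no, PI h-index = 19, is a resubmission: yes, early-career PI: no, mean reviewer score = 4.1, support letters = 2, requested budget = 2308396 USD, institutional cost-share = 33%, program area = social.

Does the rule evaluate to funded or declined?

Declined

Atomic conditions:
  mean reviewer score ≥ 2.5: 4.1 ≥ 2.5 is true
  NOT early-career PI: no → true
  requested budget ≥ 726891 USD: 2308396 ≥ 726891 is true
  institutional cost-share < 18%: 33 < 18 is false
  program area ∈ {bio, math, social}: social is in the set → true
  years since PhD between 3 years and 8 years: 44 in [3, 8] is false
  PI h-index < 51: 19 < 51 is true
  NOT is a resubmission: yes → false
  support letters > 1: 2 > 1 is true
  institution type = PUI: industry == PUI is false
  project duration ≤ 34 months: 6 ≤ 34 is true
  IRB approval obtained: no → false
  NOT IRB approval obtained: no → true
  is a resubmission: yes → true
Combine:
[1.2] NOT true = false
[1] true AND false AND true = false
[2] false AND true = false
[3] false AND true AND false = false
[4.1] NOT true = false
[4.2] NOT false = true
[4] false AND true = false
[5.1] NOT true = false
[5] false AND false = false
[6.2] NOT true = false
[6] true AND false = false
[root] false OR false OR false OR false OR false OR false = false
Overall: false → declined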